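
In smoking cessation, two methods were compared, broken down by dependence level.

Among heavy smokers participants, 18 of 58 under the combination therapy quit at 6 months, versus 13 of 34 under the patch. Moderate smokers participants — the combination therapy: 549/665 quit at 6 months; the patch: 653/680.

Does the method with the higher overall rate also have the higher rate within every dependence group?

Yes

Heavy smokers: the combination therapy 18/58 = 31.0%, the patch 13/34 = 38.2% → the patch
Moderate smokers: the combination therapy 549/665 = 82.6%, the patch 653/680 = 96.0% → the patch
Overall: the combination therapy 567/723 = 78.4%, the patch 666/714 = 93.3% → the patch
The patch wins overall and in every dependence group — no reversal.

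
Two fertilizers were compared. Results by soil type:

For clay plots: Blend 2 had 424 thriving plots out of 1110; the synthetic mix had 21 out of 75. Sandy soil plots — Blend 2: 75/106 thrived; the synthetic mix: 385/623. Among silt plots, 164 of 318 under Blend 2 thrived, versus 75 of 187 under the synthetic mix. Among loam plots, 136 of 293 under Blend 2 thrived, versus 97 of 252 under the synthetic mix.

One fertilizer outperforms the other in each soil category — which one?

Clay: Blend 2 424/1110 = 38.2%, the synthetic mix 21/75 = 28.0% → Blend 2
Sandy soil: Blend 2 75/106 = 70.8%, the synthetic mix 385/623 = 61.8% → Blend 2
Silt: Blend 2 164/318 = 51.6%, the synthetic mix 75/187 = 40.1% → Blend 2
Loam: Blend 2 136/293 = 46.4%, the synthetic mix 97/252 = 38.5% → Blend 2
Blend 2 has the higher rate in all 4 groups.

Blend 2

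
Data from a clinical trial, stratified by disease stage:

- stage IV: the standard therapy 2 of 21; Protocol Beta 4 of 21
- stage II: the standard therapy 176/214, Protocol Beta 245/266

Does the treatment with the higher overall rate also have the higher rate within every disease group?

Yes

Stage IV: the standard therapy 2/21 = 9.5%, Protocol Beta 4/21 = 19.0% → Protocol Beta
Stage II: the standard therapy 176/214 = 82.2%, Protocol Beta 245/266 = 92.1% → Protocol Beta
Overall: the standard therapy 178/235 = 75.7%, Protocol Beta 249/287 = 86.8% → Protocol Beta
Protocol Beta wins overall and in every disease group — no reversal.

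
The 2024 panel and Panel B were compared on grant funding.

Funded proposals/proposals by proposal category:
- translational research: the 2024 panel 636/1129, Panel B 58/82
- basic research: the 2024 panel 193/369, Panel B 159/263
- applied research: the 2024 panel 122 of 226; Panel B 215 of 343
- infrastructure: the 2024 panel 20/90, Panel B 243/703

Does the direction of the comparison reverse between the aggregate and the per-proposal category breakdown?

Translational research: the 2024 panel 636/1129 = 56.3%, Panel B 58/82 = 70.7% → Panel B
Basic research: the 2024 panel 193/369 = 52.3%, Panel B 159/263 = 60.5% → Panel B
Applied research: the 2024 panel 122/226 = 54.0%, Panel B 215/343 = 62.7% → Panel B
Infrastructure: the 2024 panel 20/90 = 22.2%, Panel B 243/703 = 34.6% → Panel B
Overall: the 2024 panel 971/1814 = 53.5%, Panel B 675/1391 = 48.5% → the 2024 panel
Panel B wins each proposal group but the 2024 panel wins overall — the comparison reverses. Panel B's proposals skew toward infrastructure, which has a lower base rate.

Yes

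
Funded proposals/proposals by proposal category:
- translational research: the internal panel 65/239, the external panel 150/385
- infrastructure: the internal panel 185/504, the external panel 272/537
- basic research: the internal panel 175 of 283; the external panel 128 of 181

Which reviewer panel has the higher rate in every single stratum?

the external panel

Translational research: the internal panel 65/239 = 27.2%, the external panel 150/385 = 39.0% → the external panel
Infrastructure: the internal panel 185/504 = 36.7%, the external panel 272/537 = 50.7% → the external panel
Basic research: the internal panel 175/283 = 61.8%, the external panel 128/181 = 70.7% → the external panel
The external panel has the higher rate in all 3 groups.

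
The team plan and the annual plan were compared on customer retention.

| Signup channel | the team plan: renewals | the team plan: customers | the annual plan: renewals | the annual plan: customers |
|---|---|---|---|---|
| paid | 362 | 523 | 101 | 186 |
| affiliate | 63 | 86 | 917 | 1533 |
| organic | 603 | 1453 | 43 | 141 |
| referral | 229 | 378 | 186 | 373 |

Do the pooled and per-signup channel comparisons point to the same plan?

Paid: the team plan 362/523 = 69.2%, the annual plan 101/186 = 54.3% → the team plan
Affiliate: the team plan 63/86 = 73.3%, the annual plan 917/1533 = 59.8% → the team plan
Organic: the team plan 603/1453 = 41.5%, the annual plan 43/141 = 30.5% → the team plan
Referral: the team plan 229/378 = 60.6%, the annual plan 186/373 = 49.9% → the team plan
Overall: the team plan 1257/2440 = 51.5%, the annual plan 1247/2233 = 55.8% → the annual plan
The team plan wins each signup group but the annual plan wins overall — the comparison reverses. The team plan's customers skew toward organic, which has a lower base rate.

No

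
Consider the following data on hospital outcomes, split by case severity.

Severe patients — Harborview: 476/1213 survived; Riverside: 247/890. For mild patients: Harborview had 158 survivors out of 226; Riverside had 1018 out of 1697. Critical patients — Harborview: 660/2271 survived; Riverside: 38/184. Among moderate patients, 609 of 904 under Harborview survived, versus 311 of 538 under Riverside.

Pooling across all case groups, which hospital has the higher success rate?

Riverside

Severe: Harborview 476/1213 = 39.2%, Riverside 247/890 = 27.8% → Harborview
Mild: Harborview 158/226 = 69.9%, Riverside 1018/1697 = 60.0% → Harborview
Critical: Harborview 660/2271 = 29.1%, Riverside 38/184 = 20.7% → Harborview
Moderate: Harborview 609/904 = 67.4%, Riverside 311/538 = 57.8% → Harborview
Overall: Harborview 1903/4614 = 41.2%, Riverside 1614/3309 = 48.8% → Riverside
(Harborview wins every case group but Riverside wins overall — Harborview's patients skew toward the low-rate critical group.)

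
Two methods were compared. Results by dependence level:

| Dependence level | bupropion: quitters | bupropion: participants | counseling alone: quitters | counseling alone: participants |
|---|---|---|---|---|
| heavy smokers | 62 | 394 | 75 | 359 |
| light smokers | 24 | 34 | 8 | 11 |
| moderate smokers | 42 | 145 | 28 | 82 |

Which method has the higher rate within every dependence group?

counseling alone

Heavy smokers: bupropion 62/394 = 15.7%, counseling alone 75/359 = 20.9% → counseling alone
Light smokers: bupropion 24/34 = 70.6%, counseling alone 8/11 = 72.7% → counseling alone
Moderate smokers: bupropion 42/145 = 29.0%, counseling alone 28/82 = 34.1% → counseling alone
Counseling alone has the higher rate in all 3 groups.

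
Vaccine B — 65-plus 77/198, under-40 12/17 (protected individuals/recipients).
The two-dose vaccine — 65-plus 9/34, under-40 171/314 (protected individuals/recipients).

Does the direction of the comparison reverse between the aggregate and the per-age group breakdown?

65-plus: Vaccine B 77/198 = 38.9%, the two-dose vaccine 9/34 = 26.5% → Vaccine B
Under-40: Vaccine B 12/17 = 70.6%, the two-dose vaccine 171/314 = 54.5% → Vaccine B
Overall: Vaccine B 89/215 = 41.4%, the two-dose vaccine 180/348 = 51.7% → the two-dose vaccine
Vaccine B wins each age group but the two-dose vaccine wins overall — the comparison reverses. Vaccine B's recipients skew toward 65-plus, which has a lower base rate.

Yes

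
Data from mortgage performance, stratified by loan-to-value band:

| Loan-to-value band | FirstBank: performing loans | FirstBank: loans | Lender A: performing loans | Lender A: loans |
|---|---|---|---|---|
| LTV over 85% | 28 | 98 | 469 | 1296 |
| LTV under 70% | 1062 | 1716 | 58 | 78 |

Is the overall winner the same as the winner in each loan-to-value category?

LTV over 85%: FirstBank 28/98 = 28.6%, Lender A 469/1296 = 36.2% → Lender A
LTV under 70%: FirstBank 1062/1716 = 61.9%, Lender A 58/78 = 74.4% → Lender A
Overall: FirstBank 1090/1814 = 60.1%, Lender A 527/1374 = 38.4% → FirstBank
Lender A wins each loan-to-value group but FirstBank wins overall — the comparison reverses. Lender A's loans skew toward LTV over 85%, which has a lower base rate.

No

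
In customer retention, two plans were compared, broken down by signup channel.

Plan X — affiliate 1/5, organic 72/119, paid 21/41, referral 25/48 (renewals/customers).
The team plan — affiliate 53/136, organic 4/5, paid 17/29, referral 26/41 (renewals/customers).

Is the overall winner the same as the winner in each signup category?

No

Affiliate: Plan X 1/5 = 20.0%, the team plan 53/136 = 39.0% → the team plan
Organic: Plan X 72/119 = 60.5%, the team plan 4/5 = 80.0% → the team plan
Paid: Plan X 21/41 = 51.2%, the team plan 17/29 = 58.6% → the team plan
Referral: Plan X 25/48 = 52.1%, the team plan 26/41 = 63.4% → the team plan
Overall: Plan X 119/213 = 55.9%, the team plan 100/211 = 47.4% → Plan X
The team plan wins each signup group but Plan X wins overall — the comparison reverses. The team plan's customers skew toward affiliate, which has a lower base rate.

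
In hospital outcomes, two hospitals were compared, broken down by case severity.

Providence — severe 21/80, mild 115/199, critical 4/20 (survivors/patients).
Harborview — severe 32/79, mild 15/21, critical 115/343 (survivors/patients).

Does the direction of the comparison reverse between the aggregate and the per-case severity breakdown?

Severe: Providence 21/80 = 26.2%, Harborview 32/79 = 40.5% → Harborview
Mild: Providence 115/199 = 57.8%, Harborview 15/21 = 71.4% → Harborview
Critical: Providence 4/20 = 20.0%, Harborview 115/343 = 33.5% → Harborview
Overall: Providence 140/299 = 46.8%, Harborview 162/443 = 36.6% → Providence
Harborview wins each case group but Providence wins overall — the comparison reverses. Harborview's patients skew toward critical, which has a lower base rate.

Yes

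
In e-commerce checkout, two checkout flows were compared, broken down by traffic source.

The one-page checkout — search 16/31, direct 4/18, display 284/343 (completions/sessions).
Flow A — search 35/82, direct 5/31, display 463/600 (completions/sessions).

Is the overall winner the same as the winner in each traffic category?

Search: the one-page checkout 16/31 = 51.6%, Flow A 35/82 = 42.7% → the one-page checkout
Direct: the one-page checkout 4/18 = 22.2%, Flow A 5/31 = 16.1% → the one-page checkout
Display: the one-page checkout 284/343 = 82.8%, Flow A 463/600 = 77.2% → the one-page checkout
Overall: the one-page checkout 304/392 = 77.6%, Flow A 503/713 = 70.5% → the one-page checkout
The one-page checkout wins overall and in every traffic group — no reversal.

Yes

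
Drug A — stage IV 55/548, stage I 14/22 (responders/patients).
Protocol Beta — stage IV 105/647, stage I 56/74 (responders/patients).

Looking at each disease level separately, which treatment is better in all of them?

Stage IV: Drug A 55/548 = 10.0%, Protocol Beta 105/647 = 16.2% → Protocol Beta
Stage I: Drug A 14/22 = 63.6%, Protocol Beta 56/74 = 75.7% → Protocol Beta
Protocol Beta has the higher rate in both groups.

Protocol Beta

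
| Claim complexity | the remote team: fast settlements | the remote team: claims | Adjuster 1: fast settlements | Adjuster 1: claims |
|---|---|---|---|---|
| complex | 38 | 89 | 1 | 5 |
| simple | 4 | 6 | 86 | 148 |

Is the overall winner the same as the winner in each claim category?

Complex: the remote team 38/89 = 42.7%, Adjuster 1 1/5 = 20.0% → the remote team
Simple: the remote team 4/6 = 66.7%, Adjuster 1 86/148 = 58.1% → the remote team
Overall: the remote team 42/95 = 44.2%, Adjuster 1 87/153 = 56.9% → Adjuster 1
The remote team wins each claim group but Adjuster 1 wins overall — the comparison reverses. The remote team's claims skew toward complex, which has a lower base rate.

No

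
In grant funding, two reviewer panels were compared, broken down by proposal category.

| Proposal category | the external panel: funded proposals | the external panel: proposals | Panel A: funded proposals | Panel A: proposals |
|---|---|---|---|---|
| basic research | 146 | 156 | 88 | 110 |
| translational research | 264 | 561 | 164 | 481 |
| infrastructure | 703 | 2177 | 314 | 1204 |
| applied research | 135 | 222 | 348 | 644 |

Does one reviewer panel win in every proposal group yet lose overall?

No

Basic research: the external panel 146/156 = 93.6%, Panel A 88/110 = 80.0% → the external panel
Translational research: the external panel 264/561 = 47.1%, Panel A 164/481 = 34.1% → the external panel
Infrastructure: the external panel 703/2177 = 32.3%, Panel A 314/1204 = 26.1% → the external panel
Applied research: the external panel 135/222 = 60.8%, Panel A 348/644 = 54.0% → the external panel
Overall: the external panel 1248/3116 = 40.1%, Panel A 914/2439 = 37.5% → the external panel
The external panel wins overall and in every proposal group — no reversal.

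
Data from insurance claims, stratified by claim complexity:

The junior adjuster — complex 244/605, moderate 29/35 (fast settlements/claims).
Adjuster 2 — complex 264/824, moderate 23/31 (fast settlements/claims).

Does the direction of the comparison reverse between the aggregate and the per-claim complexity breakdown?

Complex: the junior adjuster 244/605 = 40.3%, Adjuster 2 264/824 = 32.0% → the junior adjuster
Moderate: the junior adjuster 29/35 = 82.9%, Adjuster 2 23/31 = 74.2% → the junior adjuster
Overall: the junior adjuster 273/640 = 42.7%, Adjuster 2 287/855 = 33.6% → the junior adjuster
The junior adjuster wins overall and in every claim group — no reversal.

No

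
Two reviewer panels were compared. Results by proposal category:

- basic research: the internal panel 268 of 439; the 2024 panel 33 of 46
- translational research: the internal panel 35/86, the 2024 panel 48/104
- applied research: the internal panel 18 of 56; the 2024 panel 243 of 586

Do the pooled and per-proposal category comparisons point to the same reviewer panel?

Basic research: the internal panel 268/439 = 61.0%, the 2024 panel 33/46 = 71.7% → the 2024 panel
Translational research: the internal panel 35/86 = 40.7%, the 2024 panel 48/104 = 46.2% → the 2024 panel
Applied research: the internal panel 18/56 = 32.1%, the 2024 panel 243/586 = 41.5% → the 2024 panel
Overall: the internal panel 321/581 = 55.2%, the 2024 panel 324/736 = 44.0% → the internal panel
The 2024 panel wins each proposal group but the internal panel wins overall — the comparison reverses. The 2024 panel's proposals skew toward applied research, which has a lower base rate.

No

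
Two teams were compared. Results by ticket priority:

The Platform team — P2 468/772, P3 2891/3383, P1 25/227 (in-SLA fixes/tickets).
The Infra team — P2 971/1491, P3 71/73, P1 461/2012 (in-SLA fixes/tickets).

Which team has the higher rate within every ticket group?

P2: the Platform team 468/772 = 60.6%, the Infra team 971/1491 = 65.1% → the Infra team
P3: the Platform team 2891/3383 = 85.5%, the Infra team 71/73 = 97.3% → the Infra team
P1: the Platform team 25/227 = 11.0%, the Infra team 461/2012 = 22.9% → the Infra team
The Infra team has the higher rate in all 3 groups.

the Infra team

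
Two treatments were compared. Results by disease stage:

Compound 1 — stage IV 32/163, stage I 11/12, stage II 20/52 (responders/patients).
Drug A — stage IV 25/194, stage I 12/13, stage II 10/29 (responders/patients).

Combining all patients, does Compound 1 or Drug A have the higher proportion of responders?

Stage IV: Compound 1 32/163 = 19.6%, Drug A 25/194 = 12.9% → Compound 1
Stage I: Compound 1 11/12 = 91.7%, Drug A 12/13 = 92.3% → Drug A
Stage II: Compound 1 20/52 = 38.5%, Drug A 10/29 = 34.5% → Compound 1
Overall: Compound 1 63/227 = 27.8%, Drug A 47/236 = 19.9% → Compound 1
(Neither sweeps every disease group, but Compound 1 has the higher pooled rate.)

Compound 1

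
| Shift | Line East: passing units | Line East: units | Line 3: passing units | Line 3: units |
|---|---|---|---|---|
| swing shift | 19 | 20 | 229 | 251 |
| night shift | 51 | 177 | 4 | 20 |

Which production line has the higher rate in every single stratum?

Swing shift: Line East 19/20 = 95.0%, Line 3 229/251 = 91.2% → Line East
Night shift: Line East 51/177 = 28.8%, Line 3 4/20 = 20.0% → Line East
Line East has the higher rate in both groups.

Line East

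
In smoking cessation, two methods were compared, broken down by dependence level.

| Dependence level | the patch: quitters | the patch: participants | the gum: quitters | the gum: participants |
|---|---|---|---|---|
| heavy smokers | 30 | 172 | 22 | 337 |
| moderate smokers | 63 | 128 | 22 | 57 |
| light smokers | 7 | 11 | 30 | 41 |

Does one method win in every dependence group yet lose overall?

No

Heavy smokers: the patch 30/172 = 17.4%, the gum 22/337 = 6.5% → the patch
Moderate smokers: the patch 63/128 = 49.2%, the gum 22/57 = 38.6% → the patch
Light smokers: the patch 7/11 = 63.6%, the gum 30/41 = 73.2% → the gum
Overall: the patch 100/311 = 32.2%, the gum 74/435 = 17.0% → the patch
Neither sweeps: the patch wins 2 of 3 groups, the gum wins 1. The patch wins overall but not every group — no Simpson reversal.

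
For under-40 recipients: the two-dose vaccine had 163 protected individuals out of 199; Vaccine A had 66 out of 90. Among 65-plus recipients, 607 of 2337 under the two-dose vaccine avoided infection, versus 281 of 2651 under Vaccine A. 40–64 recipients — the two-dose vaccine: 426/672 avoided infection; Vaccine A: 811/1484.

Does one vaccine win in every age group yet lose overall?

Under-40: the two-dose vaccine 163/199 = 81.9%, Vaccine A 66/90 = 73.3% → the two-dose vaccine
65-plus: the two-dose vaccine 607/2337 = 26.0%, Vaccine A 281/2651 = 10.6% → the two-dose vaccine
40–64: the two-dose vaccine 426/672 = 63.4%, Vaccine A 811/1484 = 54.6% → the two-dose vaccine
Overall: the two-dose vaccine 1196/3208 = 37.3%, Vaccine A 1158/4225 = 27.4% → the two-dose vaccine
The two-dose vaccine wins overall and in every age group — no reversal.

No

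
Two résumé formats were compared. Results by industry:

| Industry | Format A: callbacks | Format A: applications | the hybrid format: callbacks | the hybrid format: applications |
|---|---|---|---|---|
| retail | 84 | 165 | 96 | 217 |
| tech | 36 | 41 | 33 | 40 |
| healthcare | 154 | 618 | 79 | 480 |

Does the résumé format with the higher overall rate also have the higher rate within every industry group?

Yes

Retail: Format A 84/165 = 50.9%, the hybrid format 96/217 = 44.2% → Format A
Tech: Format A 36/41 = 87.8%, the hybrid format 33/40 = 82.5% → Format A
Healthcare: Format A 154/618 = 24.9%, the hybrid format 79/480 = 16.5% → Format A
Overall: Format A 274/824 = 33.3%, the hybrid format 208/737 = 28.2% → Format A
Format A wins overall and in every industry group — no reversal.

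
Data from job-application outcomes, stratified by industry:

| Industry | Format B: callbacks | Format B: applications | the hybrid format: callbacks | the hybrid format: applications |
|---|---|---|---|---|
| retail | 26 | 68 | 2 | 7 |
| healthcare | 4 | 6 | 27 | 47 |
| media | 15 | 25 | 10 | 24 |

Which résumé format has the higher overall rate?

Retail: Format B 26/68 = 38.2%, the hybrid format 2/7 = 28.6% → Format B
Healthcare: Format B 4/6 = 66.7%, the hybrid format 27/47 = 57.4% → Format B
Media: Format B 15/25 = 60.0%, the hybrid format 10/24 = 41.7% → Format B
Overall: Format B 45/99 = 45.5%, the hybrid format 39/78 = 50.0% → the hybrid format
(Format B wins every industry group but the hybrid format wins overall — Format B's applications skew toward the low-rate retail group.)

the hybrid format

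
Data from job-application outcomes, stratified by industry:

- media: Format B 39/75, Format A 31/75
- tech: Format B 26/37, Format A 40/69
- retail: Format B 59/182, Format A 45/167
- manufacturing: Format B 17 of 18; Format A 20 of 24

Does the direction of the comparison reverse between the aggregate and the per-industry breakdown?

Media: Format B 39/75 = 52.0%, Format A 31/75 = 41.3% → Format B
Tech: Format B 26/37 = 70.3%, Format A 40/69 = 58.0% → Format B
Retail: Format B 59/182 = 32.4%, Format A 45/167 = 26.9% → Format B
Manufacturing: Format B 17/18 = 94.4%, Format A 20/24 = 83.3% → Format B
Overall: Format B 141/312 = 45.2%, Format A 136/335 = 40.6% → Format B
Format B wins overall and in every industry group — no reversal.

No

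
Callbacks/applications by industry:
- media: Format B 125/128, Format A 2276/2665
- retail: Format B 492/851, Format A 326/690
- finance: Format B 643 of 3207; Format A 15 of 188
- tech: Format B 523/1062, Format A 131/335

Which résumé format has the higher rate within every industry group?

Format B

Media: Format B 125/128 = 97.7%, Format A 2276/2665 = 85.4% → Format B
Retail: Format B 492/851 = 57.8%, Format A 326/690 = 47.2% → Format B
Finance: Format B 643/3207 = 20.0%, Format A 15/188 = 8.0% → Format B
Tech: Format B 523/1062 = 49.2%, Format A 131/335 = 39.1% → Format B
Format B has the higher rate in all 4 groups.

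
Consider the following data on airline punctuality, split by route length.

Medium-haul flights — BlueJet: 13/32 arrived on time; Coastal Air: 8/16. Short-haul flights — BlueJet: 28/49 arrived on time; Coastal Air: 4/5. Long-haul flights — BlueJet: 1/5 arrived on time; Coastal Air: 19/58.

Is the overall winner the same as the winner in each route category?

Medium-haul: BlueJet 13/32 = 40.6%, Coastal Air 8/16 = 50.0% → Coastal Air
Short-haul: BlueJet 28/49 = 57.1%, Coastal Air 4/5 = 80.0% → Coastal Air
Long-haul: BlueJet 1/5 = 20.0%, Coastal Air 19/58 = 32.8% → Coastal Air
Overall: BlueJet 42/86 = 48.8%, Coastal Air 31/79 = 39.2% → BlueJet
Coastal Air wins each route group but BlueJet wins overall — the comparison reverses. Coastal Air's flights skew toward long-haul, which has a lower base rate.

No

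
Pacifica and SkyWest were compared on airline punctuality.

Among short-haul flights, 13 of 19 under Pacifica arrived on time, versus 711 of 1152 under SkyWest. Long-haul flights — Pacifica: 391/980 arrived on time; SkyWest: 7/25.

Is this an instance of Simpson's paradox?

Short-haul: Pacifica 13/19 = 68.4%, SkyWest 711/1152 = 61.7% → Pacifica
Long-haul: Pacifica 391/980 = 39.9%, SkyWest 7/25 = 28.0% → Pacifica
Overall: Pacifica 404/999 = 40.4%, SkyWest 718/1177 = 61.0% → SkyWest
Pacifica wins each route group but SkyWest wins overall — the comparison reverses. Pacifica's flights skew toward long-haul, which has a lower base rate.

Yes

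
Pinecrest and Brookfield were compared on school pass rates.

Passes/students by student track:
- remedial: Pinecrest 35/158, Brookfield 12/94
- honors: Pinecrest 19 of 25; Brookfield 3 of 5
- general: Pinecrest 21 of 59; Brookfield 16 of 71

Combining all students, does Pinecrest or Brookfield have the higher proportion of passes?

Remedial: Pinecrest 35/158 = 22.2%, Brookfield 12/94 = 12.8% → Pinecrest
Honors: Pinecrest 19/25 = 76.0%, Brookfield 3/5 = 60.0% → Pinecrest
General: Pinecrest 21/59 = 35.6%, Brookfield 16/71 = 22.5% → Pinecrest
Overall: Pinecrest 75/242 = 31.0%, Brookfield 31/170 = 18.2% → Pinecrest

Pinecrest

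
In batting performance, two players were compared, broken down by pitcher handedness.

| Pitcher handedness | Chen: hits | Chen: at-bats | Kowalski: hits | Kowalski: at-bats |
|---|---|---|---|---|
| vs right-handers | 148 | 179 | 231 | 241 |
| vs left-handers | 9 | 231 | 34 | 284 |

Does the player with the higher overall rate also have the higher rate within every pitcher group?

Vs right-handers: Chen 148/179 = 82.7%, Kowalski 231/241 = 95.9% → Kowalski
Vs left-handers: Chen 9/231 = 3.9%, Kowalski 34/284 = 12.0% → Kowalski
Overall: Chen 157/410 = 38.3%, Kowalski 265/525 = 50.5% → Kowalski
Kowalski wins overall and in every pitcher group — no reversal.

Yes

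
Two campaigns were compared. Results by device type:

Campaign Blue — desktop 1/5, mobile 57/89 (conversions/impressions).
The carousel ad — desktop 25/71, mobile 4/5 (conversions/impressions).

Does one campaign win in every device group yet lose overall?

Yes

Desktop: Campaign Blue 1/5 = 20.0%, the carousel ad 25/71 = 35.2% → the carousel ad
Mobile: Campaign Blue 57/89 = 64.0%, the carousel ad 4/5 = 80.0% → the carousel ad
Overall: Campaign Blue 58/94 = 61.7%, the carousel ad 29/76 = 38.2% → Campaign Blue
The carousel ad wins each device group but Campaign Blue wins overall — the comparison reverses. The carousel ad's impressions skew toward desktop, which has a lower base rate.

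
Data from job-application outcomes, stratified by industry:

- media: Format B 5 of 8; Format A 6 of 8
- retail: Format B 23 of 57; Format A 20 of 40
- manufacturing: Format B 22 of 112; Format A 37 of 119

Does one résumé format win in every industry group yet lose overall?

Media: Format B 5/8 = 62.5%, Format A 6/8 = 75.0% → Format A
Retail: Format B 23/57 = 40.4%, Format A 20/40 = 50.0% → Format A
Manufacturing: Format B 22/112 = 19.6%, Format A 37/119 = 31.1% → Format A
Overall: Format B 50/177 = 28.2%, Format A 63/167 = 37.7% → Format A
Format A wins overall and in every industry group — no reversal.

No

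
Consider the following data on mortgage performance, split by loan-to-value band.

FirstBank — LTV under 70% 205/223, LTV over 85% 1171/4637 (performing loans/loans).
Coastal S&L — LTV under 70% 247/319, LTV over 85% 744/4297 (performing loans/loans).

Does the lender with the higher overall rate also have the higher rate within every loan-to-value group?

LTV under 70%: FirstBank 205/223 = 91.9%, Coastal S&L 247/319 = 77.4% → FirstBank
LTV over 85%: FirstBank 1171/4637 = 25.3%, Coastal S&L 744/4297 = 17.3% → FirstBank
Overall: FirstBank 1376/4860 = 28.3%, Coastal S&L 991/4616 = 21.5% → FirstBank
FirstBank wins overall and in every loan-to-value group — no reversal.

Yes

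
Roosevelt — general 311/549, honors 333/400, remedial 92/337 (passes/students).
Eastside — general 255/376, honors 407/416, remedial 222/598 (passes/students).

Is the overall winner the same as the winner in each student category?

Yes

General: Roosevelt 311/549 = 56.6%, Eastside 255/376 = 67.8% → Eastside
Honors: Roosevelt 333/400 = 83.2%, Eastside 407/416 = 97.8% → Eastside
Remedial: Roosevelt 92/337 = 27.3%, Eastside 222/598 = 37.1% → Eastside
Overall: Roosevelt 736/1286 = 57.2%, Eastside 884/1390 = 63.6% → Eastside
Eastside wins overall and in every student group — no reversal.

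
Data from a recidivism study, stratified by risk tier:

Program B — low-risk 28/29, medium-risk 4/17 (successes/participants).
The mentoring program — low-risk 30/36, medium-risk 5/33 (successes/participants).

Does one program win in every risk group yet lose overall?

No

Low-risk: Program B 28/29 = 96.6%, the mentoring program 30/36 = 83.3% → Program B
Medium-risk: Program B 4/17 = 23.5%, the mentoring program 5/33 = 15.2% → Program B
Overall: Program B 32/46 = 69.6%, the mentoring program 35/69 = 50.7% → Program B
Program B wins overall and in every risk group — no reversal.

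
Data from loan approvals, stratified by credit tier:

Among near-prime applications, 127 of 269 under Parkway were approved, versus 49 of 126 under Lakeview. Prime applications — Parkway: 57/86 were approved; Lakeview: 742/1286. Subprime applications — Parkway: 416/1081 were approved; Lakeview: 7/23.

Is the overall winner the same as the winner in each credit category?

No

Near-prime: Parkway 127/269 = 47.2%, Lakeview 49/126 = 38.9% → Parkway
Prime: Parkway 57/86 = 66.3%, Lakeview 742/1286 = 57.7% → Parkway
Subprime: Parkway 416/1081 = 38.5%, Lakeview 7/23 = 30.4% → Parkway
Overall: Parkway 600/1436 = 41.8%, Lakeview 798/1435 = 55.6% → Lakeview
Parkway wins each credit group but Lakeview wins overall — the comparison reverses. Parkway's applications skew toward subprime, which has a lower base rate.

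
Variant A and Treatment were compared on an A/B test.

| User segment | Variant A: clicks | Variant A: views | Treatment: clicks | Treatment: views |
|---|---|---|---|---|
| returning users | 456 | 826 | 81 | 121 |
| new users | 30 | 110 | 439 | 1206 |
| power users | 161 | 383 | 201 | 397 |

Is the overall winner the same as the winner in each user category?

Returning users: Variant A 456/826 = 55.2%, Treatment 81/121 = 66.9% → Treatment
New users: Variant A 30/110 = 27.3%, Treatment 439/1206 = 36.4% → Treatment
Power users: Variant A 161/383 = 42.0%, Treatment 201/397 = 50.6% → Treatment
Overall: Variant A 647/1319 = 49.1%, Treatment 721/1724 = 41.8% → Variant A
Treatment wins each user group but Variant A wins overall — the comparison reverses. Treatment's views skew toward new users, which has a lower base rate.

No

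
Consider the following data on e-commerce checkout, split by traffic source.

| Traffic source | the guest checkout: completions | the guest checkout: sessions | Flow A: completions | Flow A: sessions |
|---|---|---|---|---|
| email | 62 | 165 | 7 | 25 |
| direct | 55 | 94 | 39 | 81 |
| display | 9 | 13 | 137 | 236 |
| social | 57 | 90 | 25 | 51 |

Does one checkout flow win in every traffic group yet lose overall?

Email: the guest checkout 62/165 = 37.6%, Flow A 7/25 = 28.0% → the guest checkout
Direct: the guest checkout 55/94 = 58.5%, Flow A 39/81 = 48.1% → the guest checkout
Display: the guest checkout 9/13 = 69.2%, Flow A 137/236 = 58.1% → the guest checkout
Social: the guest checkout 57/90 = 63.3%, Flow A 25/51 = 49.0% → the guest checkout
Overall: the guest checkout 183/362 = 50.6%, Flow A 208/393 = 52.9% → Flow A
The guest checkout wins each traffic group but Flow A wins overall — the comparison reverses. The guest checkout's sessions skew toward email, which has a lower base rate.

Yes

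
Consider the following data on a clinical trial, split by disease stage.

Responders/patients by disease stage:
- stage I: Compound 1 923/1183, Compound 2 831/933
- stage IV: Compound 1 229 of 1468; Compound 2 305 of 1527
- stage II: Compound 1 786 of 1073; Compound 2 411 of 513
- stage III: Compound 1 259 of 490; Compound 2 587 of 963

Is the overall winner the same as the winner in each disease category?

Stage I: Compound 1 923/1183 = 78.0%, Compound 2 831/933 = 89.1% → Compound 2
Stage IV: Compound 1 229/1468 = 15.6%, Compound 2 305/1527 = 20.0% → Compound 2
Stage II: Compound 1 786/1073 = 73.3%, Compound 2 411/513 = 80.1% → Compound 2
Stage III: Compound 1 259/490 = 52.9%, Compound 2 587/963 = 61.0% → Compound 2
Overall: Compound 1 2197/4214 = 52.1%, Compound 2 2134/3936 = 54.2% → Compound 2
Compound 2 wins overall and in every disease group — no reversal.

Yes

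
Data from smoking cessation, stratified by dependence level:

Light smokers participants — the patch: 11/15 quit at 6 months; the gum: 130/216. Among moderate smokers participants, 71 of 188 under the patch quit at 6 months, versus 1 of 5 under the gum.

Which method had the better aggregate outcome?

the gum

Light smokers: the patch 11/15 = 73.3%, the gum 130/216 = 60.2% → the patch
Moderate smokers: the patch 71/188 = 37.8%, the gum 1/5 = 20.0% → the patch
Overall: the patch 82/203 = 40.4%, the gum 131/221 = 59.3% → the gum
(The patch wins every dependence group but the gum wins overall — the patch's participants skew toward the low-rate moderate smokers group.)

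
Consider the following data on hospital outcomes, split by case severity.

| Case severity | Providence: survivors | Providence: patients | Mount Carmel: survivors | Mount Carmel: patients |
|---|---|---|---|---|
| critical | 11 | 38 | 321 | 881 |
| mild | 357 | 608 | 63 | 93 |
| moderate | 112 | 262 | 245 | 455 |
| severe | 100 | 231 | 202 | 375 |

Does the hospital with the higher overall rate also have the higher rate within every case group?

No

Critical: Providence 11/38 = 28.9%, Mount Carmel 321/881 = 36.4% → Mount Carmel
Mild: Providence 357/608 = 58.7%, Mount Carmel 63/93 = 67.7% → Mount Carmel
Moderate: Providence 112/262 = 42.7%, Mount Carmel 245/455 = 53.8% → Mount Carmel
Severe: Providence 100/231 = 43.3%, Mount Carmel 202/375 = 53.9% → Mount Carmel
Overall: Providence 580/1139 = 50.9%, Mount Carmel 831/1804 = 46.1% → Providence
Mount Carmel wins each case group but Providence wins overall — the comparison reverses. Mount Carmel's patients skew toward critical, which has a lower base rate.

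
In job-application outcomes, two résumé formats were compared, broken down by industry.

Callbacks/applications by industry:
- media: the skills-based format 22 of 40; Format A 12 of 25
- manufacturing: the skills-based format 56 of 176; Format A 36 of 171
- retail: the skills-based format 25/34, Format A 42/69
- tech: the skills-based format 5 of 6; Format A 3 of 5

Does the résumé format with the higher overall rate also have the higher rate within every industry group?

Yes

Media: the skills-based format 22/40 = 55.0%, Format A 12/25 = 48.0% → the skills-based format
Manufacturing: the skills-based format 56/176 = 31.8%, Format A 36/171 = 21.1% → the skills-based format
Retail: the skills-based format 25/34 = 73.5%, Format A 42/69 = 60.9% → the skills-based format
Tech: the skills-based format 5/6 = 83.3%, Format A 3/5 = 60.0% → the skills-based format
Overall: the skills-based format 108/256 = 42.2%, Format A 93/270 = 34.4% → the skills-based format
The skills-based format wins overall and in every industry group — no reversal.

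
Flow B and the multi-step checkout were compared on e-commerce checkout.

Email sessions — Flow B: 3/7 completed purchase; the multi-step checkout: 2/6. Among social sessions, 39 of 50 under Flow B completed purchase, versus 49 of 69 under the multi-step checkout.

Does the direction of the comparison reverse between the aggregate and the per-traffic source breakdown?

No

Email: Flow B 3/7 = 42.9%, the multi-step checkout 2/6 = 33.3% → Flow B
Social: Flow B 39/50 = 78.0%, the multi-step checkout 49/69 = 71.0% → Flow B
Overall: Flow B 42/57 = 73.7%, the multi-step checkout 51/75 = 68.0% → Flow B
Flow B wins overall and in every traffic group — no reversal.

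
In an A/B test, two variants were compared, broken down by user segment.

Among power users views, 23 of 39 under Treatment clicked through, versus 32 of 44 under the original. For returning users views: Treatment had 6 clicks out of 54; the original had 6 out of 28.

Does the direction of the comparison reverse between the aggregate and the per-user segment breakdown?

Power users: Treatment 23/39 = 59.0%, the original 32/44 = 72.7% → the original
Returning users: Treatment 6/54 = 11.1%, the original 6/28 = 21.4% → the original
Overall: Treatment 29/93 = 31.2%, the original 38/72 = 52.8% → the original
The original wins overall and in every user group — no reversal.

No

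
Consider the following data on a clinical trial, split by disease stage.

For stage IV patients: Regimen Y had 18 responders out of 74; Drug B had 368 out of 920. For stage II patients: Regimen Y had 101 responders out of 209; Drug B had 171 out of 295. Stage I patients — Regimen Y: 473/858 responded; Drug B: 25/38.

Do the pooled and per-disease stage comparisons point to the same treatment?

Stage IV: Regimen Y 18/74 = 24.3%, Drug B 368/920 = 40.0% → Drug B
Stage II: Regimen Y 101/209 = 48.3%, Drug B 171/295 = 58.0% → Drug B
Stage I: Regimen Y 473/858 = 55.1%, Drug B 25/38 = 65.8% → Drug B
Overall: Regimen Y 592/1141 = 51.9%, Drug B 564/1253 = 45.0% → Regimen Y
Drug B wins each disease group but Regimen Y wins overall — the comparison reverses. Drug B's patients skew toward stage IV, which has a lower base rate.

No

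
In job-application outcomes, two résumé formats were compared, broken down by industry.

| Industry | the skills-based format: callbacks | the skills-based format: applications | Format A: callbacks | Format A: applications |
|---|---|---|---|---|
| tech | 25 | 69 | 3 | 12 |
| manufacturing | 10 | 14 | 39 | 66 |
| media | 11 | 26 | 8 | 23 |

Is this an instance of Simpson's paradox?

Tech: the skills-based format 25/69 = 36.2%, Format A 3/12 = 25.0% → the skills-based format
Manufacturing: the skills-based format 10/14 = 71.4%, Format A 39/66 = 59.1% → the skills-based format
Media: the skills-based format 11/26 = 42.3%, Format A 8/23 = 34.8% → the skills-based format
Overall: the skills-based format 46/109 = 42.2%, Format A 50/101 = 49.5% → Format A
The skills-based format wins each industry group but Format A wins overall — the comparison reverses. The skills-based format's applications skew toward tech, which has a lower base rate.

Yes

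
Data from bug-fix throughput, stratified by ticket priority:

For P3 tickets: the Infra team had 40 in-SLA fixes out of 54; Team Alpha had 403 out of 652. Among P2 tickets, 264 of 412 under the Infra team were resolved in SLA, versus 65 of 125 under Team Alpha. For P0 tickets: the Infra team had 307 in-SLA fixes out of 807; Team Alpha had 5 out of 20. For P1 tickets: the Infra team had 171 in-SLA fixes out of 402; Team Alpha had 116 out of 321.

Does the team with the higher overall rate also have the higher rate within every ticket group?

No

P3: the Infra team 40/54 = 74.1%, Team Alpha 403/652 = 61.8% → the Infra team
P2: the Infra team 264/412 = 64.1%, Team Alpha 65/125 = 52.0% → the Infra team
P0: the Infra team 307/807 = 38.0%, Team Alpha 5/20 = 25.0% → the Infra team
P1: the Infra team 171/402 = 42.5%, Team Alpha 116/321 = 36.1% → the Infra team
Overall: the Infra team 782/1675 = 46.7%, Team Alpha 589/1118 = 52.7% → Team Alpha
The Infra team wins each ticket group but Team Alpha wins overall — the comparison reverses. The Infra team's tickets skew toward P0, which has a lower base rate.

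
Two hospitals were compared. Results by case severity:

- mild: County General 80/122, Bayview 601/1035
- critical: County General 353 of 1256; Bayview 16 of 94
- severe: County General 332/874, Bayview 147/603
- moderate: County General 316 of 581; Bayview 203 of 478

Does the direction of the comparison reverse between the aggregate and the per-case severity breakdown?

Mild: County General 80/122 = 65.6%, Bayview 601/1035 = 58.1% → County General
Critical: County General 353/1256 = 28.1%, Bayview 16/94 = 17.0% → County General
Severe: County General 332/874 = 38.0%, Bayview 147/603 = 24.4% → County General
Moderate: County General 316/581 = 54.4%, Bayview 203/478 = 42.5% → County General
Overall: County General 1081/2833 = 38.2%, Bayview 967/2210 = 43.8% → Bayview
County General wins each case group but Bayview wins overall — the comparison reverses. County General's patients skew toward critical, which has a lower base rate.

Yes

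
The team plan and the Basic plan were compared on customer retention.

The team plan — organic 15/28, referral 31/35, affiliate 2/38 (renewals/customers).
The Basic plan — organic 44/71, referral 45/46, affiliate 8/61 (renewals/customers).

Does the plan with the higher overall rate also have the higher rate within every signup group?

Yes

Organic: the team plan 15/28 = 53.6%, the Basic plan 44/71 = 62.0% → the Basic plan
Referral: the team plan 31/35 = 88.6%, the Basic plan 45/46 = 97.8% → the Basic plan
Affiliate: the team plan 2/38 = 5.3%, the Basic plan 8/61 = 13.1% → the Basic plan
Overall: the team plan 48/101 = 47.5%, the Basic plan 97/178 = 54.5% → the Basic plan
The Basic plan wins overall and in every signup group — no reversal.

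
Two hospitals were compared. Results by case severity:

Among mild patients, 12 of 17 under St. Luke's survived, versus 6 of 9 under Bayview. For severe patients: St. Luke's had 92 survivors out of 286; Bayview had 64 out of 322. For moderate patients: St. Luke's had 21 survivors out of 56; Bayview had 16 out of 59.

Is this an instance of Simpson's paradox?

Mild: St. Luke's 12/17 = 70.6%, Bayview 6/9 = 66.7% → St. Luke's
Severe: St. Luke's 92/286 = 32.2%, Bayview 64/322 = 19.9% → St. Luke's
Moderate: St. Luke's 21/56 = 37.5%, Bayview 16/59 = 27.1% → St. Luke's
Overall: St. Luke's 125/359 = 34.8%, Bayview 86/390 = 22.1% → St. Luke's
St. Luke's wins overall and in every case group — no reversal.

No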